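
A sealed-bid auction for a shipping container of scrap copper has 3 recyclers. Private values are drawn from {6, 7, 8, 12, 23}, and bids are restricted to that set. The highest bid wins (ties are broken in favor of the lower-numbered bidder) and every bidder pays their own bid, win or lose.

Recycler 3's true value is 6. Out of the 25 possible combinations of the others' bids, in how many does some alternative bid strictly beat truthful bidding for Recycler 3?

Others bid (6, 6): truth gives -6; bid 7 gives -1 > -6. Violating.
Others bid (6, 7): truth gives -6; bid 8 gives -2 > -6. Violating.
Others bid (7, 6): truth gives -6; bid 8 gives -2 > -6. Violating.
Others bid (7, 7): truth gives -6; bid 8 gives -2 > -6. Violating.
Others bid (6, 8): truth gives -6; no alternative beats it.
Others bid (6, 12): truth gives -6; no alternative beats it.
(Checking all 25 profiles: 4 have a profitable deviation, 21 do not.)

4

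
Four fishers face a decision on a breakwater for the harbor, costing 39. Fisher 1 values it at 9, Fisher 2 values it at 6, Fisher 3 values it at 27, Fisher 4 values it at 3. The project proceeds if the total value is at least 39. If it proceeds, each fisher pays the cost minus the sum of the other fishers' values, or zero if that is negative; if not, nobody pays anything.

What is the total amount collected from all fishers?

24

Total value 45 ≥ cost 39, so it is built.
Fisher 1: others sum to 36; max(0, 39 - 36) = 3.
Fisher 2: others sum to 39; max(0, 39 - 39) = 0.
Fisher 3: others sum to 18; max(0, 39 - 18) = 21.
Fisher 4: others sum to 42; max(0, 39 - 42) = 0.
Total collected = 3 + 0 + 21 + 0 = 24.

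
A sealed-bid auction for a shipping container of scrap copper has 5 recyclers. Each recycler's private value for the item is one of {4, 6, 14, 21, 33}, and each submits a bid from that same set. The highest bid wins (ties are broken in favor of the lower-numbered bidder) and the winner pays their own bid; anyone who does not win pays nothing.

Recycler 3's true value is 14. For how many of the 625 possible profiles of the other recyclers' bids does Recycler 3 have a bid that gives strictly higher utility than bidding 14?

Others bid (4, 4, 4, 4): truth gives 0; bid 6 gives 8 > 0. Violating.
Others bid (4, 4, 4, 6): truth gives 0; bid 6 gives 8 > 0. Violating.
Others bid (4, 4, 6, 4): truth gives 0; bid 6 gives 8 > 0. Violating.
Others bid (4, 4, 6, 6): truth gives 0; bid 6 gives 8 > 0. Violating.
Others bid (4, 4, 4, 14): truth gives 0; no alternative beats it.
Others bid (4, 4, 4, 21): truth gives 0; no alternative beats it.
(Checking all 625 profiles: 4 have a profitable deviation, 621 do not.)

4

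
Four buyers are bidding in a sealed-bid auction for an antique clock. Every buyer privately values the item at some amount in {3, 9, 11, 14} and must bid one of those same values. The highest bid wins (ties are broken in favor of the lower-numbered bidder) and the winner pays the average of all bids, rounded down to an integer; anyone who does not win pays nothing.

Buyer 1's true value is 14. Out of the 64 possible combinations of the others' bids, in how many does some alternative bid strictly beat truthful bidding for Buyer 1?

Others bid (3, 3, 3): truth gives 9; bid 3 gives 11 > 9. Violating.
Others bid (3, 3, 9): truth gives 7; bid 9 gives 8 > 7. Violating.
Others bid (3, 9, 3): truth gives 7; bid 9 gives 8 > 7. Violating.
Others bid (3, 9, 9): truth gives 6; bid 9 gives 7 > 6. Violating.
Others bid (3, 3, 11): truth gives 7; no alternative beats it.
Others bid (3, 3, 14): truth gives 6; no alternative beats it.
(Checking all 64 profiles: 17 have a profitable deviation, 47 do not.)

17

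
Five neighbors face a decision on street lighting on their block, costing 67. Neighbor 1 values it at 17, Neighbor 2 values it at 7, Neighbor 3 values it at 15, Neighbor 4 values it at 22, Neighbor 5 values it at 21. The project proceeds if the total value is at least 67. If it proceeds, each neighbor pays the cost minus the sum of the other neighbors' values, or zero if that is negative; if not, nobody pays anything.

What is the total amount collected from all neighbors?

15

Total value 82 ≥ cost 67, so it is built.
Neighbor 1: others sum to 65; max(0, 67 - 65) = 2.
Neighbor 2: others sum to 75; max(0, 67 - 75) = 0.
Neighbor 3: others sum to 67; max(0, 67 - 67) = 0.
Neighbor 4: others sum to 60; max(0, 67 - 60) = 7.
Neighbor 5: others sum to 61; max(0, 67 - 61) = 6.
Total collected = 2 + 0 + 0 + 7 + 6 = 15.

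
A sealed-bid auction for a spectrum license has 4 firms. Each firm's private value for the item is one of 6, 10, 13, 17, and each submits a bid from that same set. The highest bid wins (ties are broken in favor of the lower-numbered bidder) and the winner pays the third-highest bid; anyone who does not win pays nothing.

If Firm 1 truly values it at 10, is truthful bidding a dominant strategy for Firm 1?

No

Consider the case where Firm 2 bids 6, Firm 3 bids 6 and Firm 4 bids 13.
Truthful bid 10: loses, pays 0, utility 0.
Bid 13 instead: wins, pays 6, utility 10 - 6 = 4.
Since 4 > 0, bidding 13 is strictly better here, so truthful bidding is not dominant.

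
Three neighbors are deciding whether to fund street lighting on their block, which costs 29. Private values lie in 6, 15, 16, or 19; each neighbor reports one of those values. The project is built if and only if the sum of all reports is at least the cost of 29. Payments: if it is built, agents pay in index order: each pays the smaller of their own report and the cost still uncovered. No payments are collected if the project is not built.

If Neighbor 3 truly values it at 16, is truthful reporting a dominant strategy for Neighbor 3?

Check each profile of the others' reports and compare truth against every alternative report.
Others report (15, 15): truth gives 16, best alternative gives 16.
Others report (15, 16): truth gives 16, best alternative gives 16.
Others report (15, 19): truth gives 16, best alternative gives 16.
Others report (16, 15): truth gives 16, best alternative gives 16.
Others report (16, 16): truth gives 16, best alternative gives 16.
Others report (16, 19): truth gives 16, best alternative gives 16.
(Remaining 10 profiles checked similarly; truth is weakly best in each.)
In every case the truthful report is at least as good as any alternative, so it is a dominant strategy.

Yes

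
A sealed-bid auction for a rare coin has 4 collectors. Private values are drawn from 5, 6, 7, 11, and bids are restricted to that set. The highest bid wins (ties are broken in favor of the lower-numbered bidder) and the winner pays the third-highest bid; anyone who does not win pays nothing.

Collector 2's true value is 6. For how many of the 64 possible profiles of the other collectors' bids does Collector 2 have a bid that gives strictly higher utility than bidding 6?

Others bid (5, 5, 7): truth gives 0; bid 7 gives 1 > 0. Violating.
Others bid (5, 5, 11): truth gives 0; bid 11 gives 1 > 0. Violating.
Others bid (5, 7, 5): truth gives 0; bid 7 gives 1 > 0. Violating.
Others bid (5, 11, 5): truth gives 0; bid 11 gives 1 > 0. Violating.
Others bid (5, 5, 5): truth gives 1; no alternative beats it.
Others bid (5, 5, 6): truth gives 1; no alternative beats it.
(Checking all 64 profiles: 6 have a profitable deviation, 58 do not.)

6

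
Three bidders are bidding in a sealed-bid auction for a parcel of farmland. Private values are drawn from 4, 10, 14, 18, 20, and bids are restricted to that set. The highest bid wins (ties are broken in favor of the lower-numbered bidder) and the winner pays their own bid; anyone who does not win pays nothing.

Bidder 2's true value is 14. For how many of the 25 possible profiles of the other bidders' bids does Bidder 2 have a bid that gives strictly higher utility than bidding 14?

2

Others bid (4, 4): truth gives 0; bid 10 gives 4 > 0. Violating.
Others bid (4, 10): truth gives 0; bid 10 gives 4 > 0. Violating.
Others bid (4, 14): truth gives 0; no alternative beats it.
Others bid (4, 18): truth gives 0; no alternative beats it.
(Checking all 25 profiles: 2 have a profitable deviation, 23 do not.)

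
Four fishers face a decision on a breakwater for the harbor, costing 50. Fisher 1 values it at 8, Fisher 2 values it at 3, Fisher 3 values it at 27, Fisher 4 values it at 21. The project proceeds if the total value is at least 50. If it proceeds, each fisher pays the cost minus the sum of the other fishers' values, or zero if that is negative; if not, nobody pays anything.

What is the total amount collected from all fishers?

30

Total value 59 ≥ cost 50, so it is built.
Fisher 1: others sum to 51; max(0, 50 - 51) = 0.
Fisher 2: others sum to 56; max(0, 50 - 56) = 0.
Fisher 3: others sum to 32; max(0, 50 - 32) = 18.
Fisher 4: others sum to 38; max(0, 50 - 38) = 12.
Total collected = 0 + 0 + 18 + 12 = 30.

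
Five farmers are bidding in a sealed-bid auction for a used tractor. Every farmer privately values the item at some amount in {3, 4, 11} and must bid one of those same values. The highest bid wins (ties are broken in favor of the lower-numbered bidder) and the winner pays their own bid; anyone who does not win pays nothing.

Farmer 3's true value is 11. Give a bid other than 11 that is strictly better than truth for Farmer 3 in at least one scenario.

4

Suppose Farmer 1 bids 3, Farmer 2 bids 3, Farmer 4 bids 3 and Farmer 5 bids 3.
Bid 11: wins, pays 11, utility 11 - 11 = 0.
Bid 4: wins, pays 4, utility 11 - 4 = 7.
So bidding 4 beats truth here (7 > 0).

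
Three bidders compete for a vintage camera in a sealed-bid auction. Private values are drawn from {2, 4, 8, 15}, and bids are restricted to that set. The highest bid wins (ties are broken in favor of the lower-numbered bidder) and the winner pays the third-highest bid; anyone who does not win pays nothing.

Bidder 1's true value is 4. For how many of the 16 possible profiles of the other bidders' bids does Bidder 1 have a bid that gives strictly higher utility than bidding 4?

4

Others bid (2, 8): truth gives 0; bid 8 gives 2 > 0. Violating.
Others bid (2, 15): truth gives 0; bid 15 gives 2 > 0. Violating.
Others bid (8, 2): truth gives 0; bid 8 gives 2 > 0. Violating.
Others bid (15, 2): truth gives 0; bid 15 gives 2 > 0. Violating.
Others bid (2, 2): truth gives 2; no alternative beats it.
Others bid (2, 4): truth gives 2; no alternative beats it.
(Checking all 16 profiles: 4 have a profitable deviation, 12 do not.)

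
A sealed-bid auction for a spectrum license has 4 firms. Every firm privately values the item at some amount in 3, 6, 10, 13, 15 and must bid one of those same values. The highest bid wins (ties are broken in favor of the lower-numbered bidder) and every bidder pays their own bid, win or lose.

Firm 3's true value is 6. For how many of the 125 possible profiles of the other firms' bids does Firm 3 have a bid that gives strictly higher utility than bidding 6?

123

Others bid (3, 3, 10): truth gives -6; bid 3 gives -3 > -6. Violating.
Others bid (3, 3, 13): truth gives -6; bid 3 gives -3 > -6. Violating.
Others bid (3, 3, 15): truth gives -6; bid 3 gives -3 > -6. Violating.
Others bid (3, 6, 3): truth gives -6; bid 3 gives -3 > -6. Violating.
Others bid (3, 3, 3): truth gives 0; no alternative beats it.
Others bid (3, 3, 6): truth gives 0; no alternative beats it.
(Checking all 125 profiles: 123 have a profitable deviation, 2 do not.)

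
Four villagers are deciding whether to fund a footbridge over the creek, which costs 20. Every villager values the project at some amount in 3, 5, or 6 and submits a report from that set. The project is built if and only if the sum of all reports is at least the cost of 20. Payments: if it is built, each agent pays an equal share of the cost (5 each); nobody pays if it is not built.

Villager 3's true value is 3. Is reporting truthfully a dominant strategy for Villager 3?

Check each profile of the others' reports and compare truth against every alternative report.
Others report (3, 6, 6): truth gives 0, best alternative gives -2.
Others report (5, 5, 5): truth gives 0, best alternative gives -2.
Others report (5, 5, 6): truth gives 0, best alternative gives -2.
Others report (5, 6, 5): truth gives 0, best alternative gives -2.
Others report (6, 3, 6): truth gives 0, best alternative gives -2.
Others report (6, 5, 5): truth gives 0, best alternative gives -2.
(Remaining 21 profiles checked similarly; truth is weakly best in each.)
In every case the truthful report is at least as good as any alternative, so it is a dominant strategy.

Yes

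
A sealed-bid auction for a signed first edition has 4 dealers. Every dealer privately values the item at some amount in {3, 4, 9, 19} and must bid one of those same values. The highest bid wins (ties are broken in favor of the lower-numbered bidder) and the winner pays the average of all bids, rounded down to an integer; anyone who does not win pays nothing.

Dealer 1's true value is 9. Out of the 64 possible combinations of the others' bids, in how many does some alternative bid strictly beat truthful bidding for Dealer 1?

Others bid (3, 3, 3): truth gives 5; bid 3 gives 6 > 5. Violating.
Others bid (3, 3, 4): truth gives 5; bid 4 gives 6 > 5. Violating.
Others bid (3, 4, 3): truth gives 5; bid 4 gives 6 > 5. Violating.
Others bid (3, 4, 4): truth gives 4; bid 4 gives 6 > 4. Violating.
Others bid (3, 3, 9): truth gives 3; no alternative beats it.
Others bid (3, 3, 19): truth gives 0; no alternative beats it.
(Checking all 64 profiles: 8 have a profitable deviation, 56 do not.)

8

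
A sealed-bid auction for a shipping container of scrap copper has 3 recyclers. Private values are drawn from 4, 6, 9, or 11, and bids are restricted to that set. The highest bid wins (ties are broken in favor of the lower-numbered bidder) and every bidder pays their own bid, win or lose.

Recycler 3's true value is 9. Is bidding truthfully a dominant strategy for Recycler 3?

Consider the case where Recycler 1 bids 4 and Recycler 2 bids 4.
Truthful bid 9: wins, pays 9, utility 9 - 9 = 0.
Bid 6 instead: wins, pays 6, utility 9 - 6 = 3.
Since 3 > 0, bidding 6 is strictly better here, so truthful bidding is not dominant.

No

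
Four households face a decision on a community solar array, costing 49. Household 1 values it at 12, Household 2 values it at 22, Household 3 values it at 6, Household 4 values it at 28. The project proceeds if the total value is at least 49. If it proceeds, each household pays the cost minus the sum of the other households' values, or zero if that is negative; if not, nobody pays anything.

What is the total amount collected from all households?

12

Total value 68 ≥ cost 49, so it is built.
Household 1: others sum to 56; max(0, 49 - 56) = 0.
Household 2: others sum to 46; max(0, 49 - 46) = 3.
Household 3: others sum to 62; max(0, 49 - 62) = 0.
Household 4: others sum to 40; max(0, 49 - 40) = 9.
Total collected = 0 + 3 + 0 + 9 = 12.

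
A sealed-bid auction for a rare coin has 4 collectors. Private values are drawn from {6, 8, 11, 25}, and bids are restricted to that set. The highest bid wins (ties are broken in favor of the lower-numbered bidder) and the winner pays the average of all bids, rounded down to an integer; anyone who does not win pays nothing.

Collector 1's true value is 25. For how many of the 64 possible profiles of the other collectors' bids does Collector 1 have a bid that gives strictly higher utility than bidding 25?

Others bid (6, 6, 6): truth gives 15; bid 6 gives 19 > 15. Violating.
Others bid (6, 6, 8): truth gives 14; bid 8 gives 18 > 14. Violating.
Others bid (6, 6, 11): truth gives 13; bid 11 gives 17 > 13. Violating.
Others bid (6, 8, 6): truth gives 14; bid 8 gives 18 > 14. Violating.
Others bid (6, 6, 25): truth gives 10; no alternative beats it.
Others bid (6, 8, 25): truth gives 9; no alternative beats it.
(Checking all 64 profiles: 27 have a profitable deviation, 37 do not.)

27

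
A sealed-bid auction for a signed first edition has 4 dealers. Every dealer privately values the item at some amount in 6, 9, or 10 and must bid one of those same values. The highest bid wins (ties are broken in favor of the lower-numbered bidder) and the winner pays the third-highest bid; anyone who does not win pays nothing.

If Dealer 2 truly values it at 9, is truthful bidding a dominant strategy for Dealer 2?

No

Consider the case where Dealer 1 bids 6, Dealer 3 bids 6 and Dealer 4 bids 10.
Truthful bid 9: loses, pays 0, utility 0.
Bid 10 instead: wins, pays 6, utility 9 - 6 = 3.
Since 3 > 0, bidding 10 is strictly better here, so truthful bidding is not dominant.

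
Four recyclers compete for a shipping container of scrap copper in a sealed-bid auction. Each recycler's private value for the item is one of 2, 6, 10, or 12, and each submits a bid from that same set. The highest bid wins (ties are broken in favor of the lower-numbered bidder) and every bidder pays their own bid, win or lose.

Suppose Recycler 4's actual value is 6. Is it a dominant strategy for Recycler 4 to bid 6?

No

Consider the case where Recycler 1 bids 2, Recycler 2 bids 2 and Recycler 3 bids 6.
Truthful bid 6: loses but pays 6, utility -6.
Bid 2 instead: loses but pays 2, utility -2.
Since -2 > -6, bidding 2 is strictly better here, so truthful bidding is not dominant.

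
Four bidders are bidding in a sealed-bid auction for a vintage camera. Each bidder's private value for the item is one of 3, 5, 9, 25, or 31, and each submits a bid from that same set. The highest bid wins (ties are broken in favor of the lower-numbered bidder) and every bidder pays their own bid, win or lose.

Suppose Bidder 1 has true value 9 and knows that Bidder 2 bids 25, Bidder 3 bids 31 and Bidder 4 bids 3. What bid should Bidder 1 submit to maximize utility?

Bid 3: loses but pays 3, utility -3.
Bid 5: loses but pays 5, utility -5.
Bid 9: loses but pays 9, utility -9.
Bid 25: loses but pays 25, utility -25.
Bid 31: wins, pays 31, utility 9 - 31 = -22.
The best choice is 3 with utility -3.

3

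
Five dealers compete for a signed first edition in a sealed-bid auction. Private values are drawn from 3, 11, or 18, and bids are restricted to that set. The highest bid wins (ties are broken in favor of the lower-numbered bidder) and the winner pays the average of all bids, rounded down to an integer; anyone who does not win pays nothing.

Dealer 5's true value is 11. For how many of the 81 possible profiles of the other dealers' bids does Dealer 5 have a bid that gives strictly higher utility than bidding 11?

14

Others bid (3, 3, 3, 11): truth gives 0; bid 18 gives 4 > 0. Violating.
Others bid (3, 3, 11, 3): truth gives 0; bid 18 gives 4 > 0. Violating.
Others bid (3, 3, 11, 11): truth gives 0; bid 18 gives 2 > 0. Violating.
Others bid (3, 11, 3, 3): truth gives 0; bid 18 gives 4 > 0. Violating.
Others bid (3, 3, 3, 3): truth gives 7; no alternative beats it.
Others bid (3, 3, 3, 18): truth gives 0; no alternative beats it.
(Checking all 81 profiles: 14 have a profitable deviation, 67 do not.)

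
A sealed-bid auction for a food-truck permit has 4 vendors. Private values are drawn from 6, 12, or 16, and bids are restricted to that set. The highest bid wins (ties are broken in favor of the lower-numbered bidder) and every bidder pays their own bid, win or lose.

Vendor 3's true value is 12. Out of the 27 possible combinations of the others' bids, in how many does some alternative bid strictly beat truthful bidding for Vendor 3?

25

Others bid (6, 6, 16): truth gives -12; bid 16 gives -4 > -12. Violating.
Others bid (6, 12, 6): truth gives -12; bid 16 gives -4 > -12. Violating.
Others bid (6, 12, 12): truth gives -12; bid 16 gives -4 > -12. Violating.
Others bid (6, 12, 16): truth gives -12; bid 16 gives -4 > -12. Violating.
Others bid (6, 6, 6): truth gives 0; no alternative beats it.
Others bid (6, 6, 12): truth gives 0; no alternative beats it.
(Checking all 27 profiles: 25 have a profitable deviation, 2 do not.)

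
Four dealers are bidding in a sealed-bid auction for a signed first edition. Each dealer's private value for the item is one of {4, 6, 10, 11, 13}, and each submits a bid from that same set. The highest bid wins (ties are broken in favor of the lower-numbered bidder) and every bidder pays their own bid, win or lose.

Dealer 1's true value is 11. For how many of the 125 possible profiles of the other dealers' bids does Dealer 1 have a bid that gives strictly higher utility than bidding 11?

Others bid (4, 4, 4): truth gives 0; bid 4 gives 7 > 0. Violating.
Others bid (4, 4, 6): truth gives 0; bid 6 gives 5 > 0. Violating.
Others bid (4, 4, 10): truth gives 0; bid 10 gives 1 > 0. Violating.
Others bid (4, 4, 13): truth gives -11; bid 13 gives -2 > -11. Violating.
Others bid (4, 4, 11): truth gives 0; no alternative beats it.
Others bid (4, 6, 11): truth gives 0; no alternative beats it.
(Checking all 125 profiles: 88 have a profitable deviation, 37 do not.)

88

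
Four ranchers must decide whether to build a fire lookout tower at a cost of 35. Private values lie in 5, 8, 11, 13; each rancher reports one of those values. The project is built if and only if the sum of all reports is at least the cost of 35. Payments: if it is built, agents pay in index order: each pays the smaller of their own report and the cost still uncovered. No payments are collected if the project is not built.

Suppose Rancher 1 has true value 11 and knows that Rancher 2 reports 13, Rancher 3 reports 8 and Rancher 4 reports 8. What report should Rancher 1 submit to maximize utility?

8

Report 5: project not built, utility 0.
Report 8: project built, pays 8, utility 11 - 8 = 3.
Report 11: project built, pays 11, utility 11 - 11 = 0.
Report 13: project built, pays 13, utility 11 - 13 = -2.
The best choice is 8 with utility 3.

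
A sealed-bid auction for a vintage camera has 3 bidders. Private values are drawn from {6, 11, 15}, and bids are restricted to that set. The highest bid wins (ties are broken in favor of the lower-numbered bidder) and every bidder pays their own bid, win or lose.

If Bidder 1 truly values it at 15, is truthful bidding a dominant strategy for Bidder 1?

No

Consider the case where Bidder 2 bids 6 and Bidder 3 bids 6.
Truthful bid 15: wins, pays 15, utility 15 - 15 = 0.
Bid 6 instead: wins, pays 6, utility 15 - 6 = 9.
Since 9 > 0, bidding 6 is strictly better here, so truthful bidding is not dominant.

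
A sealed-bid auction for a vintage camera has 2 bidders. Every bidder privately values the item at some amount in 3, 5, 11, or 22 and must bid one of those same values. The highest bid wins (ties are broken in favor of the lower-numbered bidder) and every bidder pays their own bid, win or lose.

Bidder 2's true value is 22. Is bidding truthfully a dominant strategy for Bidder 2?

No

Consider the case where Bidder 1 bids 3.
Truthful bid 22: wins, pays 22, utility 22 - 22 = 0.
Bid 5 instead: wins, pays 5, utility 22 - 5 = 17.
Since 17 > 0, bidding 5 is strictly better here, so truthful bidding is not dominant.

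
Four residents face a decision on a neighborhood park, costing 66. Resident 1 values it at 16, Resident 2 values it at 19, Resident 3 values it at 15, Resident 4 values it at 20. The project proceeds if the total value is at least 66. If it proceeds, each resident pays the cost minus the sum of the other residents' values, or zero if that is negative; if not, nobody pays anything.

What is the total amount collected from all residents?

Total value 70 ≥ cost 66, so it is built.
Resident 1: others sum to 54; max(0, 66 - 54) = 12.
Resident 2: others sum to 51; max(0, 66 - 51) = 15.
Resident 3: others sum to 55; max(0, 66 - 55) = 11.
Resident 4: others sum to 50; max(0, 66 - 50) = 16.
Total collected = 12 + 15 + 11 + 16 = 54.

54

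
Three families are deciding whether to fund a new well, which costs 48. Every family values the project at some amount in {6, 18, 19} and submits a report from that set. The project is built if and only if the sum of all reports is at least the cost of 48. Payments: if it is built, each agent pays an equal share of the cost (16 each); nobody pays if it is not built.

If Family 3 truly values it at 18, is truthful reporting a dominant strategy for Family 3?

Yes

Check each profile of the others' reports and compare truth against every alternative report.
Others report (18, 18): truth gives 2, best alternative gives 2.
Others report (18, 19): truth gives 2, best alternative gives 2.
Others report (19, 18): truth gives 2, best alternative gives 2.
Others report (19, 19): truth gives 2, best alternative gives 2.
Others report (6, 6): truth gives 0, best alternative gives 0.
Others report (6, 18): truth gives 0, best alternative gives 0.
(Remaining 3 profiles checked similarly; truth is weakly best in each.)
In every case the truthful report is at least as good as any alternative, so it is a dominant strategy.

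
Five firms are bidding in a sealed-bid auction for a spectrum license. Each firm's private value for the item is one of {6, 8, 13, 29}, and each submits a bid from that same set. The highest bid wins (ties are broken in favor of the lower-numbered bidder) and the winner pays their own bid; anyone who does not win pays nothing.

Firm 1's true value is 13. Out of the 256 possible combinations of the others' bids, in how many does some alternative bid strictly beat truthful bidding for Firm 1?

16

Others bid (6, 6, 6, 6): truth gives 0; bid 6 gives 7 > 0. Violating.
Others bid (6, 6, 6, 8): truth gives 0; bid 8 gives 5 > 0. Violating.
Others bid (6, 6, 8, 6): truth gives 0; bid 8 gives 5 > 0. Violating.
Others bid (6, 6, 8, 8): truth gives 0; bid 8 gives 5 > 0. Violating.
Others bid (6, 6, 6, 13): truth gives 0; no alternative beats it.
Others bid (6, 6, 6, 29): truth gives 0; no alternative beats it.
(Checking all 256 profiles: 16 have a profitable deviation, 240 do not.)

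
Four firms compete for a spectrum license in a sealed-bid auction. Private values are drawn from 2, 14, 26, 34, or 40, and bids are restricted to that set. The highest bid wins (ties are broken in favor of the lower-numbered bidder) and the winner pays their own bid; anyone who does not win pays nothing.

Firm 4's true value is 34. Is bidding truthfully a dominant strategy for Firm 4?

Consider the case where Firm 1 bids 2, Firm 2 bids 2 and Firm 3 bids 2.
Truthful bid 34: wins, pays 34, utility 34 - 34 = 0.
Bid 14 instead: wins, pays 14, utility 34 - 14 = 20.
Since 20 > 0, bidding 14 is strictly better here, so truthful bidding is not dominant.

No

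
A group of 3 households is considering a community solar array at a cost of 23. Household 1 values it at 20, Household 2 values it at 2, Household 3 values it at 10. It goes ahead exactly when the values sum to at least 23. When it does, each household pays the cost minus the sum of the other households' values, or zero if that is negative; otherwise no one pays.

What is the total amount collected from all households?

Total value 32 ≥ cost 23, so it is built.
Household 1: others sum to 12; max(0, 23 - 12) = 11.
Household 2: others sum to 30; max(0, 23 - 30) = 0.
Household 3: others sum to 22; max(0, 23 - 22) = 1.
Total collected = 11 + 0 + 1 = 12.

12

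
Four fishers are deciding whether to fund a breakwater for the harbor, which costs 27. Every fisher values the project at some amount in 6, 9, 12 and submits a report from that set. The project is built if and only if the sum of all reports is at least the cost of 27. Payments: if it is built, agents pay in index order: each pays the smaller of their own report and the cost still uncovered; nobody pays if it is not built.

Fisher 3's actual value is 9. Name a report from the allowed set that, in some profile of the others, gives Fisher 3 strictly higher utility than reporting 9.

Suppose Fisher 1 reports 6, Fisher 2 reports 6 and Fisher 4 reports 9.
Report 9: project built, pays 9, utility 9 - 9 = 0.
Report 6: project built, pays 6, utility 9 - 6 = 3.
So reporting 6 beats truth here (3 > 0).

6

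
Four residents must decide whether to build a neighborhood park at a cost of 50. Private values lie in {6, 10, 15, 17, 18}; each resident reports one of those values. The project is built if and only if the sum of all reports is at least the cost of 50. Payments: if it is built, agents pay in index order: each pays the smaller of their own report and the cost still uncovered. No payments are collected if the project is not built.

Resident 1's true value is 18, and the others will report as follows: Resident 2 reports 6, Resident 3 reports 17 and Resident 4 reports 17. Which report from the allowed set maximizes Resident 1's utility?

10

Report 6: project not built, utility 0.
Report 10: project built, pays 10, utility 18 - 10 = 8.
Report 15: project built, pays 15, utility 18 - 15 = 3.
Report 17: project built, pays 17, utility 18 - 17 = 1.
Report 18: project built, pays 18, utility 18 - 18 = 0.
The best choice is 10 with utility 8.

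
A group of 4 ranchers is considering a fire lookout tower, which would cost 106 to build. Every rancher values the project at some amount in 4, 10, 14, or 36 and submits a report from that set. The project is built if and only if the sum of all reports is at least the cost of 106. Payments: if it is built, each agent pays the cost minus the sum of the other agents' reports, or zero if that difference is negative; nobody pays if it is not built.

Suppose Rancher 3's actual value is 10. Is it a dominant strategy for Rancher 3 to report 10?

Yes

Check each profile of the others' reports and compare truth against every alternative report.
Others report (36, 36, 36): truth gives 10, best alternative gives 10.
Others report (4, 4, 4): truth gives 0, best alternative gives 0.
Others report (4, 4, 10): truth gives 0, best alternative gives 0.
Others report (4, 4, 14): truth gives 0, best alternative gives 0.
Others report (4, 4, 36): truth gives 0, best alternative gives 0.
Others report (4, 10, 4): truth gives 0, best alternative gives 0.
(Remaining 58 profiles checked similarly; truth is weakly best in each.)
In every case the truthful report is at least as good as any alternative, so it is a dominant strategy.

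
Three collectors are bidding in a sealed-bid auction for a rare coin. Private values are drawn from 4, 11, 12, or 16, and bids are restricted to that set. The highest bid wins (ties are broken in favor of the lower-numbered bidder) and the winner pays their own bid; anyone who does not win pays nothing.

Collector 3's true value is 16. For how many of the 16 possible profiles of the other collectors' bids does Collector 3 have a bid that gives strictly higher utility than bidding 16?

4

Others bid (4, 4): truth gives 0; bid 11 gives 5 > 0. Violating.
Others bid (4, 11): truth gives 0; bid 12 gives 4 > 0. Violating.
Others bid (11, 4): truth gives 0; bid 12 gives 4 > 0. Violating.
Others bid (11, 11): truth gives 0; bid 12 gives 4 > 0. Violating.
Others bid (4, 12): truth gives 0; no alternative beats it.
Others bid (4, 16): truth gives 0; no alternative beats it.
(Checking all 16 profiles: 4 have a profitable deviation, 12 do not.)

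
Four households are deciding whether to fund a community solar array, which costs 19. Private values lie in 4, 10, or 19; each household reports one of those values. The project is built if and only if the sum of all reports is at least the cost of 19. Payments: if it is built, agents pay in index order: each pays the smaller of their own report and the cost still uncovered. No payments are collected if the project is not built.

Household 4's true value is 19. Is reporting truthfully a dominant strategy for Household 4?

Yes

Check each profile of the others' reports and compare truth against every alternative report.
Others report (4, 4, 19): truth gives 19, best alternative gives 19.
Others report (4, 10, 10): truth gives 19, best alternative gives 19.
Others report (4, 10, 19): truth gives 19, best alternative gives 19.
Others report (4, 19, 4): truth gives 19, best alternative gives 19.
Others report (4, 19, 10): truth gives 19, best alternative gives 19.
Others report (4, 19, 19): truth gives 19, best alternative gives 19.
(Remaining 21 profiles checked similarly; truth is weakly best in each.)
In every case the truthful report is at least as good as any alternative, so it is a dominant strategy.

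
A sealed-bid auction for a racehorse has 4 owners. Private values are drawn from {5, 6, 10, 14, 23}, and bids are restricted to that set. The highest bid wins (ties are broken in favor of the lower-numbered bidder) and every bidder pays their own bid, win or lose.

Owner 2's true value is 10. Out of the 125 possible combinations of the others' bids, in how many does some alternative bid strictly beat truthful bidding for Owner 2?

Others bid (5, 5, 5): truth gives 0; bid 6 gives 4 > 0. Violating.
Others bid (5, 5, 6): truth gives 0; bid 6 gives 4 > 0. Violating.
Others bid (5, 5, 14): truth gives -10; bid 14 gives -4 > -10. Violating.
Others bid (5, 5, 23): truth gives -10; bid 5 gives -5 > -10. Violating.
Others bid (5, 5, 10): truth gives 0; no alternative beats it.
Others bid (5, 6, 10): truth gives 0; no alternative beats it.
(Checking all 125 profiles: 111 have a profitable deviation, 14 do not.)

111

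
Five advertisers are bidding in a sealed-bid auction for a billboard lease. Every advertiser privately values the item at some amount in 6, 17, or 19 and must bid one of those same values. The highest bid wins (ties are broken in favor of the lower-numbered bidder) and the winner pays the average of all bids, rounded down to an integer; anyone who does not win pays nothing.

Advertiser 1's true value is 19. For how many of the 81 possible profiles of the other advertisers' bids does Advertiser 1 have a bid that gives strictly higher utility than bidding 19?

Others bid (6, 6, 6, 6): truth gives 11; bid 6 gives 13 > 11. Violating.
Others bid (6, 6, 17, 17): truth gives 6; bid 17 gives 7 > 6. Violating.
Others bid (6, 17, 6, 17): truth gives 6; bid 17 gives 7 > 6. Violating.
Others bid (6, 17, 17, 6): truth gives 6; bid 17 gives 7 > 6. Violating.
Others bid (6, 6, 6, 17): truth gives 9; no alternative beats it.
Others bid (6, 6, 6, 19): truth gives 8; no alternative beats it.
(Checking all 81 profiles: 11 have a profitable deviation, 70 do not.)

11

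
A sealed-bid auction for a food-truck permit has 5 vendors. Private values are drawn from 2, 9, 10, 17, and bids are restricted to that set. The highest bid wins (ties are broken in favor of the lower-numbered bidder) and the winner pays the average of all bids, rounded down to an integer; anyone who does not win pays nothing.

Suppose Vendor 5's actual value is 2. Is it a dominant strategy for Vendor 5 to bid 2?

Yes

Check each profile of the others' bids and compare truth against every alternative bid.
Others bid (2, 2, 2, 2): truth gives 0, best alternative gives -1.
Others bid (2, 2, 2, 9): truth gives 0, best alternative gives 0.
Others bid (2, 2, 2, 10): truth gives 0, best alternative gives 0.
Others bid (2, 2, 2, 17): truth gives 0, best alternative gives 0.
Others bid (2, 2, 9, 2): truth gives 0, best alternative gives 0.
Others bid (2, 2, 9, 9): truth gives 0, best alternative gives 0.
(Remaining 250 profiles checked similarly; truth is weakly best in each.)
In every case the truthful bid is at least as good as any alternative, so it is a dominant strategy.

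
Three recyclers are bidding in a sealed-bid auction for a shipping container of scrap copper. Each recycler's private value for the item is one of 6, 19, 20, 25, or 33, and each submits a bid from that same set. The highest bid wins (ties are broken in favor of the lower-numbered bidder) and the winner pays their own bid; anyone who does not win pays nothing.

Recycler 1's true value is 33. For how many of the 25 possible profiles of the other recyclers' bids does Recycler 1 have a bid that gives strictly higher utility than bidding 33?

Others bid (6, 6): truth gives 0; bid 6 gives 27 > 0. Violating.
Others bid (6, 19): truth gives 0; bid 19 gives 14 > 0. Violating.
Others bid (6, 20): truth gives 0; bid 20 gives 13 > 0. Violating.
Others bid (6, 25): truth gives 0; bid 25 gives 8 > 0. Violating.
Others bid (6, 33): truth gives 0; no alternative beats it.
Others bid (19, 33): truth gives 0; no alternative beats it.
(Checking all 25 profiles: 16 have a profitable deviation, 9 do not.)

16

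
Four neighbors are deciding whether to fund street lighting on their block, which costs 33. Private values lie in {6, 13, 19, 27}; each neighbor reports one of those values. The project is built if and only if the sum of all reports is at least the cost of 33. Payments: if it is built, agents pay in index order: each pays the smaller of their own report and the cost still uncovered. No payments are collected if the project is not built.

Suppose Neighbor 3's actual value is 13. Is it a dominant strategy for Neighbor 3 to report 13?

No

Consider the case where Neighbor 1 reports 6, Neighbor 2 reports 6 and Neighbor 4 reports 19.
Truthful report 13: project built, pays 13, utility 13 - 13 = 0.
Report 6 instead: project built, pays 6, utility 13 - 6 = 7.
Since 7 > 0, reporting 6 is strictly better here, so truthful reporting is not dominant.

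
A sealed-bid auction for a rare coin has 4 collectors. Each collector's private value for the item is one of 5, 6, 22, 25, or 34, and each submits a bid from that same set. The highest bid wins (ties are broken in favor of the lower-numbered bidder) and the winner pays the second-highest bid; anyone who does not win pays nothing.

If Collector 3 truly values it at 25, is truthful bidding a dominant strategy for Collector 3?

Check each profile of the others' bids and compare truth against every alternative bid.
Others bid (5, 5, 5): truth gives 20, best alternative gives 20.
Others bid (5, 5, 6): truth gives 19, best alternative gives 19.
Others bid (5, 6, 5): truth gives 19, best alternative gives 19.
Others bid (5, 6, 6): truth gives 19, best alternative gives 19.
Others bid (6, 5, 5): truth gives 19, best alternative gives 19.
Others bid (6, 5, 6): truth gives 19, best alternative gives 19.
(Remaining 119 profiles checked similarly; truth is weakly best in each.)
In every case the truthful bid is at least as good as any alternative, so it is a dominant strategy.

Yes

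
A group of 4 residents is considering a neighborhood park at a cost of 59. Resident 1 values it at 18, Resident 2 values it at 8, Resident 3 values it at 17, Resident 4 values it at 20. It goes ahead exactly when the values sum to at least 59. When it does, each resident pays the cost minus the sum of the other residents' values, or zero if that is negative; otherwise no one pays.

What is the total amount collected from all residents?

47

Total value 63 ≥ cost 59, so it is built.
Resident 1: others sum to 45; max(0, 59 - 45) = 14.
Resident 2: others sum to 55; max(0, 59 - 55) = 4.
Resident 3: others sum to 46; max(0, 59 - 46) = 13.
Resident 4: others sum to 43; max(0, 59 - 43) = 16.
Total collected = 14 + 4 + 13 + 16 = 47.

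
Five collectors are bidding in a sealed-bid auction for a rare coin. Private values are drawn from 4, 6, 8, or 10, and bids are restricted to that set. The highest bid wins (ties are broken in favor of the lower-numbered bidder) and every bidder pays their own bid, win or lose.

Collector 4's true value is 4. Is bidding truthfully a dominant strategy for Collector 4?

Consider the case where Collector 1 bids 4, Collector 2 bids 4, Collector 3 bids 4 and Collector 5 bids 4.
Truthful bid 4: loses but pays 4, utility -4.
Bid 6 instead: wins, pays 6, utility 4 - 6 = -2.
Since -2 > -4, bidding 6 is strictly better here, so truthful bidding is not dominant.

No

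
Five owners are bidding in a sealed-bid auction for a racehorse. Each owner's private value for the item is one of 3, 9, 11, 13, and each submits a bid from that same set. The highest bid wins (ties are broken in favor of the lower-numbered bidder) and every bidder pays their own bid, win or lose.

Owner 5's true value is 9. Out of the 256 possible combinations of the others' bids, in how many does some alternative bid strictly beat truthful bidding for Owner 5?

255

Others bid (3, 3, 3, 9): truth gives -9; bid 11 gives -2 > -9. Violating.
Others bid (3, 3, 3, 11): truth gives -9; bid 3 gives -3 > -9. Violating.
Others bid (3, 3, 3, 13): truth gives -9; bid 3 gives -3 > -9. Violating.
Others bid (3, 3, 9, 3): truth gives -9; bid 11 gives -2 > -9. Violating.
Others bid (3, 3, 3, 3): truth gives 0; no alternative beats it.
(Checking all 256 profiles: 255 have a profitable deviation, 1 does not.)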